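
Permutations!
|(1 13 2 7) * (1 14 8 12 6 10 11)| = 10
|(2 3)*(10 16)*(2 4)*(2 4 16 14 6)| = |(2 3 16 10 14 6)| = 6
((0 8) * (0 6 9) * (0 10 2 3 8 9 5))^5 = ((0 9 10 2 3 8 6 5))^5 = (0 8 10 5 3 9 6 2)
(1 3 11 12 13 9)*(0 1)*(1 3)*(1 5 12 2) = (0 3 11 2 1 5 12 13 9) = [3, 5, 1, 11, 4, 12, 6, 7, 8, 0, 10, 2, 13, 9]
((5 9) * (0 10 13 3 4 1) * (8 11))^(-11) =(0 10 13 3 4 1)(5 9)(8 11)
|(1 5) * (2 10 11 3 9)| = 10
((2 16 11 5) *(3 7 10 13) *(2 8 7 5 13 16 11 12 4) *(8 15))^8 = (2 10 5)(3 4 7)(8 13 12)(11 16 15)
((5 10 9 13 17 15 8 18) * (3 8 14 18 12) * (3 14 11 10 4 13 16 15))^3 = (3 14 4)(5 17 12)(8 18 13)(9 11 16 10 15)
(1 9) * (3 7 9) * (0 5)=(0 5)(1 3 7 9)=[5, 3, 2, 7, 4, 0, 6, 9, 8, 1]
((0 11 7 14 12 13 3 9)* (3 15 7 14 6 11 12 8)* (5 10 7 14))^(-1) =(0 9 3 8 14 15 13 12)(5 11 6 7 10)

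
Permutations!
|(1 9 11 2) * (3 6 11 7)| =|(1 9 7 3 6 11 2)| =7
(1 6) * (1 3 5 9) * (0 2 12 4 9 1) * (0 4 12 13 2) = (1 6 3 5)(2 13)(4 9) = [0, 6, 13, 5, 9, 1, 3, 7, 8, 4, 10, 11, 12, 2]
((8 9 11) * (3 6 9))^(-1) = ((3 6 9 11 8))^(-1) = (3 8 11 9 6)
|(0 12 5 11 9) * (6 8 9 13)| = 8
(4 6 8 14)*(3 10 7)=(3 10 7)(4 6 8 14)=[0, 1, 2, 10, 6, 5, 8, 3, 14, 9, 7, 11, 12, 13, 4]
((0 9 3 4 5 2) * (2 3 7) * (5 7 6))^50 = (0 6 3 7)(2 9 5 4)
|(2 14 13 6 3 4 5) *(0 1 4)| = 9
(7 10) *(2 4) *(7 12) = (2 4)(7 10 12) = [0, 1, 4, 3, 2, 5, 6, 10, 8, 9, 12, 11, 7]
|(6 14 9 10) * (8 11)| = 4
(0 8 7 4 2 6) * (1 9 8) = (0 1 9 8 7 4 2 6) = [1, 9, 6, 3, 2, 5, 0, 4, 7, 8]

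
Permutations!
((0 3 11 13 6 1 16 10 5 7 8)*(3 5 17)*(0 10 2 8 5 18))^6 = (18)(1 3 2 13 10)(6 17 16 11 8)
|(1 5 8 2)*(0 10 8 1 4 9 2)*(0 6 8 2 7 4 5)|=|(0 10 2 5 1)(4 9 7)(6 8)|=30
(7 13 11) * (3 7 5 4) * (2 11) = [0, 1, 11, 7, 3, 4, 6, 13, 8, 9, 10, 5, 12, 2] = (2 11 5 4 3 7 13)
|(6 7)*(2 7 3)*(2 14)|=5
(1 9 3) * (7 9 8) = (1 8 7 9 3) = [0, 8, 2, 1, 4, 5, 6, 9, 7, 3]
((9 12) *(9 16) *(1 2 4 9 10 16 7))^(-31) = ((1 2 4 9 12 7)(10 16))^(-31) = (1 7 12 9 4 2)(10 16)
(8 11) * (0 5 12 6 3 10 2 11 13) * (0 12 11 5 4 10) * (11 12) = (0 4 10 2 5 12 6 3)(8 13 11) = [4, 1, 5, 0, 10, 12, 3, 7, 13, 9, 2, 8, 6, 11]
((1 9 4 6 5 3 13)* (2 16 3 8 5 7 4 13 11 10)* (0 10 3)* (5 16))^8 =((0 10 2 5 8 16)(1 9 13)(3 11)(4 6 7))^8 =(0 2 8)(1 13 9)(4 7 6)(5 16 10)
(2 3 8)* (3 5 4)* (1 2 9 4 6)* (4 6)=(1 2 5 4 3 8 9 6)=[0, 2, 5, 8, 3, 4, 1, 7, 9, 6]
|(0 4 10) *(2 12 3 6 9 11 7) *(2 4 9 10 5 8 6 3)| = |(0 9 11 7 4 5 8 6 10)(2 12)| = 18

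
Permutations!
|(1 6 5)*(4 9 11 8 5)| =7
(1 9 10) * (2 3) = [0, 9, 3, 2, 4, 5, 6, 7, 8, 10, 1] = (1 9 10)(2 3)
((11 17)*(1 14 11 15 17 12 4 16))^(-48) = ((1 14 11 12 4 16)(15 17))^(-48) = (17)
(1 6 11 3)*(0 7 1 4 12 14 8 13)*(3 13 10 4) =[7, 6, 2, 3, 12, 5, 11, 1, 10, 9, 4, 13, 14, 0, 8] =(0 7 1 6 11 13)(4 12 14 8 10)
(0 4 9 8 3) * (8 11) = (0 4 9 11 8 3) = [4, 1, 2, 0, 9, 5, 6, 7, 3, 11, 10, 8]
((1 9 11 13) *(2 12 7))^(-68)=(13)(2 12 7)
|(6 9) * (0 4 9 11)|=5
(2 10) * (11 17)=(2 10)(11 17)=[0, 1, 10, 3, 4, 5, 6, 7, 8, 9, 2, 17, 12, 13, 14, 15, 16, 11]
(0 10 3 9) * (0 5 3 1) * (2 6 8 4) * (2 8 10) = (0 2 6 10 1)(3 9 5)(4 8) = [2, 0, 6, 9, 8, 3, 10, 7, 4, 5, 1]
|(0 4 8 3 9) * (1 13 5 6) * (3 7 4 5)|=|(0 5 6 1 13 3 9)(4 8 7)|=21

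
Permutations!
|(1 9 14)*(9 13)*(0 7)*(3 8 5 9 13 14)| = 4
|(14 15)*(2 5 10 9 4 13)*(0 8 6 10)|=18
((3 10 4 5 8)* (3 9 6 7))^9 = ((3 10 4 5 8 9 6 7))^9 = (3 10 4 5 8 9 6 7)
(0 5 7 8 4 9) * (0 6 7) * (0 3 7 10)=(0 5 3 7 8 4 9 6 10)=[5, 1, 2, 7, 9, 3, 10, 8, 4, 6, 0]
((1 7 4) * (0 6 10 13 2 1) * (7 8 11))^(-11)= ((0 6 10 13 2 1 8 11 7 4))^(-11)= (0 4 7 11 8 1 2 13 10 6)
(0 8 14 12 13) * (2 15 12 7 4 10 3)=(0 8 14 7 4 10 3 2 15 12 13)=[8, 1, 15, 2, 10, 5, 6, 4, 14, 9, 3, 11, 13, 0, 7, 12]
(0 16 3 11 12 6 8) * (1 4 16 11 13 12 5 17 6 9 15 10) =[11, 4, 2, 13, 16, 17, 8, 7, 0, 15, 1, 5, 9, 12, 14, 10, 3, 6] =(0 11 5 17 6 8)(1 4 16 3 13 12 9 15 10)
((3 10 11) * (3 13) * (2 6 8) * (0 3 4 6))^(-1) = (0 2 8 6 4 13 11 10 3)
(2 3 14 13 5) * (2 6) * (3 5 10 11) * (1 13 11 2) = (1 13 10 2 5 6)(3 14 11) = [0, 13, 5, 14, 4, 6, 1, 7, 8, 9, 2, 3, 12, 10, 11]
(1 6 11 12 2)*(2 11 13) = (1 6 13 2)(11 12) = [0, 6, 1, 3, 4, 5, 13, 7, 8, 9, 10, 12, 11, 2]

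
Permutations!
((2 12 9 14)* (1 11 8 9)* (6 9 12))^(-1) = ((1 11 8 12)(2 6 9 14))^(-1) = (1 12 8 11)(2 14 9 6)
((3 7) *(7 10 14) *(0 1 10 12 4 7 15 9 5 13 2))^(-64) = (0 2 13 5 9 15 14 10 1)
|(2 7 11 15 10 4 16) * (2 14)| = 8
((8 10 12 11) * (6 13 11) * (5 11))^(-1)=((5 11 8 10 12 6 13))^(-1)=(5 13 6 12 10 8 11)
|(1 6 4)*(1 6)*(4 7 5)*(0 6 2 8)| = 7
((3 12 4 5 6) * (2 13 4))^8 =(2 13 4 5 6 3 12)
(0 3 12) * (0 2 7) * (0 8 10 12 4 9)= (0 3 4 9)(2 7 8 10 12)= [3, 1, 7, 4, 9, 5, 6, 8, 10, 0, 12, 11, 2]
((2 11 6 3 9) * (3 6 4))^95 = ((2 11 4 3 9))^95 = (11)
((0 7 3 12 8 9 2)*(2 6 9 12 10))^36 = (12)(0 7 3 10 2)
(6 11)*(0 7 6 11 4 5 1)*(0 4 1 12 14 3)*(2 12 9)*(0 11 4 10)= (0 7 6 1 10)(2 12 14 3 11 4 5 9)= [7, 10, 12, 11, 5, 9, 1, 6, 8, 2, 0, 4, 14, 13, 3]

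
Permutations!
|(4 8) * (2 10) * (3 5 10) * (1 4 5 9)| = 8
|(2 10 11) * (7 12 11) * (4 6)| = |(2 10 7 12 11)(4 6)| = 10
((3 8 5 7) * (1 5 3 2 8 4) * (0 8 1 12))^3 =((0 8 3 4 12)(1 5 7 2))^3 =(0 4 8 12 3)(1 2 7 5)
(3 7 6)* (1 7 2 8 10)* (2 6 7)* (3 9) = (1 2 8 10)(3 6 9) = [0, 2, 8, 6, 4, 5, 9, 7, 10, 3, 1]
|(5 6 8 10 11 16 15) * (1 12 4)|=21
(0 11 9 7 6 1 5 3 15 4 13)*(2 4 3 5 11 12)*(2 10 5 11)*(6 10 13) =(0 12 13)(1 2 4 6)(3 15)(5 11 9 7 10) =[12, 2, 4, 15, 6, 11, 1, 10, 8, 7, 5, 9, 13, 0, 14, 3]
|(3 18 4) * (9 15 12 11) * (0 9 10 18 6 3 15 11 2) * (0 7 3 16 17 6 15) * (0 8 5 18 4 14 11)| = |(0 9)(2 7 3 15 12)(4 8 5 18 14 11 10)(6 16 17)| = 210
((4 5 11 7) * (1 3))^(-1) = ((1 3)(4 5 11 7))^(-1) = (1 3)(4 7 11 5)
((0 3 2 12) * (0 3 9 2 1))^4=((0 9 2 12 3 1))^4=(0 3 2)(1 12 9)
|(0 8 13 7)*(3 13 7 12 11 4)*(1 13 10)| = |(0 8 7)(1 13 12 11 4 3 10)| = 21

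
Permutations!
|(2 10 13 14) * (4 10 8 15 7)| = |(2 8 15 7 4 10 13 14)| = 8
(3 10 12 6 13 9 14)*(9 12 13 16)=(3 10 13 12 6 16 9 14)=[0, 1, 2, 10, 4, 5, 16, 7, 8, 14, 13, 11, 6, 12, 3, 15, 9]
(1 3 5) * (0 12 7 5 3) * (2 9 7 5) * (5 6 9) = (0 12 6 9 7 2 5 1) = [12, 0, 5, 3, 4, 1, 9, 2, 8, 7, 10, 11, 6]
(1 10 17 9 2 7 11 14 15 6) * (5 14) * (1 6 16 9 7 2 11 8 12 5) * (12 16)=(1 10 17 7 8 16 9 11)(5 14 15 12)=[0, 10, 2, 3, 4, 14, 6, 8, 16, 11, 17, 1, 5, 13, 15, 12, 9, 7]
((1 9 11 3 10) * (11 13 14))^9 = (1 13 11 10 9 14 3)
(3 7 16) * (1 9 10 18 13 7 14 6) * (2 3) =(1 9 10 18 13 7 16 2 3 14 6) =[0, 9, 3, 14, 4, 5, 1, 16, 8, 10, 18, 11, 12, 7, 6, 15, 2, 17, 13]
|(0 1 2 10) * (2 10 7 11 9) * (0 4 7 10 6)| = |(0 1 6)(2 10 4 7 11 9)| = 6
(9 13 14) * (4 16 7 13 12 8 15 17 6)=(4 16 7 13 14 9 12 8 15 17 6)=[0, 1, 2, 3, 16, 5, 4, 13, 15, 12, 10, 11, 8, 14, 9, 17, 7, 6]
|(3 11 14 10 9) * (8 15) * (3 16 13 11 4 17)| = 6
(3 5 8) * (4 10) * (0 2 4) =(0 2 4 10)(3 5 8) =[2, 1, 4, 5, 10, 8, 6, 7, 3, 9, 0]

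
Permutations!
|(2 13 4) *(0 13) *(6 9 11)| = |(0 13 4 2)(6 9 11)| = 12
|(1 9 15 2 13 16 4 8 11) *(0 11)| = |(0 11 1 9 15 2 13 16 4 8)| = 10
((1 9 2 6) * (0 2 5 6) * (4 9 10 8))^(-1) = (0 2)(1 6 5 9 4 8 10) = ((0 2)(1 10 8 4 9 5 6))^(-1)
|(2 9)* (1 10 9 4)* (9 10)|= 4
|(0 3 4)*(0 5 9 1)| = |(0 3 4 5 9 1)| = 6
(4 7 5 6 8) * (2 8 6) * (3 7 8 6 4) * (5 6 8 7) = (2 8 3 5)(4 7 6) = [0, 1, 8, 5, 7, 2, 4, 6, 3]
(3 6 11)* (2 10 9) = (2 10 9)(3 6 11) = [0, 1, 10, 6, 4, 5, 11, 7, 8, 2, 9, 3]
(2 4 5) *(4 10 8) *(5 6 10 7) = (2 7 5)(4 6 10 8) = [0, 1, 7, 3, 6, 2, 10, 5, 4, 9, 8]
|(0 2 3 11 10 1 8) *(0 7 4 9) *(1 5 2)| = |(0 1 8 7 4 9)(2 3 11 10 5)| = 30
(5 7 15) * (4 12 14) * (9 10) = [0, 1, 2, 3, 12, 7, 6, 15, 8, 10, 9, 11, 14, 13, 4, 5] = (4 12 14)(5 7 15)(9 10)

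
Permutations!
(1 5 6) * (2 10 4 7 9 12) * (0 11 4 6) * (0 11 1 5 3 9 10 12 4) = (0 1 3 9 4 7 10 6 5 11)(2 12) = [1, 3, 12, 9, 7, 11, 5, 10, 8, 4, 6, 0, 2]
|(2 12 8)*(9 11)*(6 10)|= |(2 12 8)(6 10)(9 11)|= 6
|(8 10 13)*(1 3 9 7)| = |(1 3 9 7)(8 10 13)| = 12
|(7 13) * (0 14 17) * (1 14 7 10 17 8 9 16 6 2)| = 35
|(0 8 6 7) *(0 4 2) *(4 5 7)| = |(0 8 6 4 2)(5 7)| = 10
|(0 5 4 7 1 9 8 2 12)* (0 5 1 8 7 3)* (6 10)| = |(0 1 9 7 8 2 12 5 4 3)(6 10)| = 10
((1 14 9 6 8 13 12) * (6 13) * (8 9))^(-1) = ((1 14 8 6 9 13 12))^(-1) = (1 12 13 9 6 8 14)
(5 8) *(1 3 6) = (1 3 6)(5 8) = [0, 3, 2, 6, 4, 8, 1, 7, 5]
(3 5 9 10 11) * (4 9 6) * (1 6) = (1 6 4 9 10 11 3 5) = [0, 6, 2, 5, 9, 1, 4, 7, 8, 10, 11, 3]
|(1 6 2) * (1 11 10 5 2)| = |(1 6)(2 11 10 5)| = 4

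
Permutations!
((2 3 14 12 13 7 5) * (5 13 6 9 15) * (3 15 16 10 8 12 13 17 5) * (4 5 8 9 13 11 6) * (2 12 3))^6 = (3 17 13 11)(6 14 8 7) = ((2 15)(3 14 11 6 13 7 17 8)(4 5 12)(9 16 10))^6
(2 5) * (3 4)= [0, 1, 5, 4, 3, 2]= (2 5)(3 4)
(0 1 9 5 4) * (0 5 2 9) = (0 1)(2 9)(4 5) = [1, 0, 9, 3, 5, 4, 6, 7, 8, 2]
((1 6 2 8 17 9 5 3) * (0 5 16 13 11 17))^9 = (0 3 6 8 5 1 2)(9 17 11 13 16)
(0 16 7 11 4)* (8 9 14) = (0 16 7 11 4)(8 9 14) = [16, 1, 2, 3, 0, 5, 6, 11, 9, 14, 10, 4, 12, 13, 8, 15, 7]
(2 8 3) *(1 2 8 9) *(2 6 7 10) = (1 6 7 10 2 9)(3 8) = [0, 6, 9, 8, 4, 5, 7, 10, 3, 1, 2]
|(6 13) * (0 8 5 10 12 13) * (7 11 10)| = |(0 8 5 7 11 10 12 13 6)| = 9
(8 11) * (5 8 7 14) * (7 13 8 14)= (5 14)(8 11 13)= [0, 1, 2, 3, 4, 14, 6, 7, 11, 9, 10, 13, 12, 8, 5]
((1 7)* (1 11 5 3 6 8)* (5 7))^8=((1 5 3 6 8)(7 11))^8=(11)(1 6 5 8 3)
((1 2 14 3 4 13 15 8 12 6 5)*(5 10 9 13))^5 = (1 5 4 3 14 2)(6 8 13 10 12 15 9)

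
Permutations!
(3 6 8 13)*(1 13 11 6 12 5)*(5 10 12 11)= (1 13 3 11 6 8 5)(10 12)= [0, 13, 2, 11, 4, 1, 8, 7, 5, 9, 12, 6, 10, 3]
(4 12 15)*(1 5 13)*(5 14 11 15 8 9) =(1 14 11 15 4 12 8 9 5 13) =[0, 14, 2, 3, 12, 13, 6, 7, 9, 5, 10, 15, 8, 1, 11, 4]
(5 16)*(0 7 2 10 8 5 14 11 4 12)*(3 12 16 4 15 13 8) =(0 7 2 10 3 12)(4 16 14 11 15 13 8 5) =[7, 1, 10, 12, 16, 4, 6, 2, 5, 9, 3, 15, 0, 8, 11, 13, 14]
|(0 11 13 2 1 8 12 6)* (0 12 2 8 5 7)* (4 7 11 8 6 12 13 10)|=|(0 8 2 1 5 11 10 4 7)(6 13)|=18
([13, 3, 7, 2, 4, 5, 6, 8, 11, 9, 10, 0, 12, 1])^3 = (0 3 8 13 2 11 1 7)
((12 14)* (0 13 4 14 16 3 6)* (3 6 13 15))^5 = (0 14 15 12 3 16 13 6 4)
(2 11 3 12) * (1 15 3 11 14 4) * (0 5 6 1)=(0 5 6 1 15 3 12 2 14 4)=[5, 15, 14, 12, 0, 6, 1, 7, 8, 9, 10, 11, 2, 13, 4, 3]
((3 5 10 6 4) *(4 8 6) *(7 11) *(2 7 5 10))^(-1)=(2 5 11 7)(3 4 10)(6 8)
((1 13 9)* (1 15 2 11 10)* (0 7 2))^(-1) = (0 15 9 13 1 10 11 2 7)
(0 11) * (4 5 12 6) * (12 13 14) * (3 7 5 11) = [3, 1, 2, 7, 11, 13, 4, 5, 8, 9, 10, 0, 6, 14, 12] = (0 3 7 5 13 14 12 6 4 11)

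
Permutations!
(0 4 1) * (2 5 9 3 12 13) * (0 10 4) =(1 10 4)(2 5 9 3 12 13) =[0, 10, 5, 12, 1, 9, 6, 7, 8, 3, 4, 11, 13, 2]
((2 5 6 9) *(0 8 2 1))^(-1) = (0 1 9 6 5 2 8)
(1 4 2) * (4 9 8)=[0, 9, 1, 3, 2, 5, 6, 7, 4, 8]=(1 9 8 4 2)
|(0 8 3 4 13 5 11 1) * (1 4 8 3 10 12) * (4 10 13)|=|(0 3 8 13 5 11 10 12 1)|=9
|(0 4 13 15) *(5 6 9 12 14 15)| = 9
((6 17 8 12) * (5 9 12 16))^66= (5 6 16 12 8 9 17)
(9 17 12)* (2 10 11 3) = (2 10 11 3)(9 17 12) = [0, 1, 10, 2, 4, 5, 6, 7, 8, 17, 11, 3, 9, 13, 14, 15, 16, 12]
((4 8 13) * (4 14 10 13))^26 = ((4 8)(10 13 14))^26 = (10 14 13)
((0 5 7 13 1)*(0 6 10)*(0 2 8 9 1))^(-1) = (0 13 7 5)(1 9 8 2 10 6)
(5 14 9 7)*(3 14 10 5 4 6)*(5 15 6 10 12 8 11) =(3 14 9 7 4 10 15 6)(5 12 8 11) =[0, 1, 2, 14, 10, 12, 3, 4, 11, 7, 15, 5, 8, 13, 9, 6]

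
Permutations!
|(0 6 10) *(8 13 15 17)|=|(0 6 10)(8 13 15 17)|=12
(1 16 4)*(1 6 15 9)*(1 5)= (1 16 4 6 15 9 5)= [0, 16, 2, 3, 6, 1, 15, 7, 8, 5, 10, 11, 12, 13, 14, 9, 4]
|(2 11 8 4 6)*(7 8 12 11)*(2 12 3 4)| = 15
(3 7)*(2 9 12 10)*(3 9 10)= (2 10)(3 7 9 12)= [0, 1, 10, 7, 4, 5, 6, 9, 8, 12, 2, 11, 3]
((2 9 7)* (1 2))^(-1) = (1 7 9 2)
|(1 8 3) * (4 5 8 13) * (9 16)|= |(1 13 4 5 8 3)(9 16)|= 6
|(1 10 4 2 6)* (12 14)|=|(1 10 4 2 6)(12 14)|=10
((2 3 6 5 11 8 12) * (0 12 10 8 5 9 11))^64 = ((0 12 2 3 6 9 11 5)(8 10))^64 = (12)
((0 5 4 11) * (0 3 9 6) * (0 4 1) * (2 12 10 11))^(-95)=((0 5 1)(2 12 10 11 3 9 6 4))^(-95)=(0 5 1)(2 12 10 11 3 9 6 4)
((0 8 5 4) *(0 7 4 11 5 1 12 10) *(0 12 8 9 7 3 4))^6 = (12)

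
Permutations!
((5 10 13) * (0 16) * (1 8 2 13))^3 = (0 16)(1 13)(2 10)(5 8)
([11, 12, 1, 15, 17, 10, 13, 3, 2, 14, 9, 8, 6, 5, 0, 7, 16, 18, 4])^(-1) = (0 14 9 10 5 13 6 12 1 2 8 11)(3 7 15)(4 18 17)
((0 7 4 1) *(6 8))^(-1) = ((0 7 4 1)(6 8))^(-1) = (0 1 4 7)(6 8)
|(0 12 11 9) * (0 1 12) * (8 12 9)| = |(1 9)(8 12 11)| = 6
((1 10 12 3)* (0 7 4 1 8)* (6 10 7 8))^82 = (1 7 4)(3 10)(6 12)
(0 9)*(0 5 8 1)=(0 9 5 8 1)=[9, 0, 2, 3, 4, 8, 6, 7, 1, 5]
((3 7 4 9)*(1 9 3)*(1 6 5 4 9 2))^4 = (3 5 9)(4 6 7)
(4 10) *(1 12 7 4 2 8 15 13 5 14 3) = (1 12 7 4 10 2 8 15 13 5 14 3) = [0, 12, 8, 1, 10, 14, 6, 4, 15, 9, 2, 11, 7, 5, 3, 13]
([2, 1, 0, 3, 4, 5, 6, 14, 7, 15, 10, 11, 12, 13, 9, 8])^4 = [0, 1, 2, 3, 4, 5, 6, 8, 15, 14, 10, 11, 12, 13, 7, 9]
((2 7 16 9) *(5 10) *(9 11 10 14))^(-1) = (2 9 14 5 10 11 16 7)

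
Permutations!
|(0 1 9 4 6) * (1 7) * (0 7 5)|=10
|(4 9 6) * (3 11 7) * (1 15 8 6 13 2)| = |(1 15 8 6 4 9 13 2)(3 11 7)| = 24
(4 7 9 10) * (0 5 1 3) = [5, 3, 2, 0, 7, 1, 6, 9, 8, 10, 4] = (0 5 1 3)(4 7 9 10)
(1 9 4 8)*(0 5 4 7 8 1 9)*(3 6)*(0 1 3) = (0 5 4 3 6)(7 8 9) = [5, 1, 2, 6, 3, 4, 0, 8, 9, 7]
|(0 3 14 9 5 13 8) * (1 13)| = 8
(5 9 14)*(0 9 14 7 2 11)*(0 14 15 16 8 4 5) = (0 9 7 2 11 14)(4 5 15 16 8) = [9, 1, 11, 3, 5, 15, 6, 2, 4, 7, 10, 14, 12, 13, 0, 16, 8]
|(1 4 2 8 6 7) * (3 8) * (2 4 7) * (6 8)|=6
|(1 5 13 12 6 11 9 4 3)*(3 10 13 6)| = 10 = |(1 5 6 11 9 4 10 13 12 3)|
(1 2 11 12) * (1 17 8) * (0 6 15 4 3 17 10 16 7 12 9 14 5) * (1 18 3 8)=(0 6 15 4 8 18 3 17 1 2 11 9 14 5)(7 12 10 16)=[6, 2, 11, 17, 8, 0, 15, 12, 18, 14, 16, 9, 10, 13, 5, 4, 7, 1, 3]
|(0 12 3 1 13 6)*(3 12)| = 5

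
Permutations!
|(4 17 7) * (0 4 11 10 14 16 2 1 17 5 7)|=|(0 4 5 7 11 10 14 16 2 1 17)|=11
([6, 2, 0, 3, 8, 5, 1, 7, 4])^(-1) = [2, 6, 1, 3, 8, 5, 0, 7, 4]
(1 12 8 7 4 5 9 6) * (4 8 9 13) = [0, 12, 2, 3, 5, 13, 1, 8, 7, 6, 10, 11, 9, 4] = (1 12 9 6)(4 5 13)(7 8)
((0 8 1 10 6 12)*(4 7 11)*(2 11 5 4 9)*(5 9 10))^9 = ((0 8 1 5 4 7 9 2 11 10 6 12))^9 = (0 10 9 5)(1 12 11 7)(2 4 8 6)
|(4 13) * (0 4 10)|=4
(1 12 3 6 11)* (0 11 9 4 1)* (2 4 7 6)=[11, 12, 4, 2, 1, 5, 9, 6, 8, 7, 10, 0, 3]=(0 11)(1 12 3 2 4)(6 9 7)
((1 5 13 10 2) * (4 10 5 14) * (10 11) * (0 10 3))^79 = (0 3 11 4 14 1 2 10)(5 13) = ((0 10 2 1 14 4 11 3)(5 13))^79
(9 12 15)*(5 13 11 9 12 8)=[0, 1, 2, 3, 4, 13, 6, 7, 5, 8, 10, 9, 15, 11, 14, 12]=(5 13 11 9 8)(12 15)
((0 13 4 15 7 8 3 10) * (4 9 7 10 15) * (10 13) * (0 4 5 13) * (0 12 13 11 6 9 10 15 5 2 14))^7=(0 14 2 4 10 13 12 15)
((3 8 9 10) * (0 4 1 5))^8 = ((0 4 1 5)(3 8 9 10))^8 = (10)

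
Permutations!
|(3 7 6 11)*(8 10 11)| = |(3 7 6 8 10 11)| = 6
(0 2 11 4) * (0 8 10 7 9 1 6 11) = (0 2)(1 6 11 4 8 10 7 9) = [2, 6, 0, 3, 8, 5, 11, 9, 10, 1, 7, 4]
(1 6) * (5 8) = (1 6)(5 8) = [0, 6, 2, 3, 4, 8, 1, 7, 5]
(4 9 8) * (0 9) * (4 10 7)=[9, 1, 2, 3, 0, 5, 6, 4, 10, 8, 7]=(0 9 8 10 7 4)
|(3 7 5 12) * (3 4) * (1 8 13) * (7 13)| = 8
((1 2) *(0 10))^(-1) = ((0 10)(1 2))^(-1) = (0 10)(1 2)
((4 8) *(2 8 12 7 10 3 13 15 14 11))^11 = (15)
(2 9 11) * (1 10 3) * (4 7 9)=(1 10 3)(2 4 7 9 11)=[0, 10, 4, 1, 7, 5, 6, 9, 8, 11, 3, 2]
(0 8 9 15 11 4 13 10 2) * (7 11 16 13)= (0 8 9 15 16 13 10 2)(4 7 11)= [8, 1, 0, 3, 7, 5, 6, 11, 9, 15, 2, 4, 12, 10, 14, 16, 13]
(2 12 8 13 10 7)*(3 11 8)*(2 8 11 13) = (2 12 3 13 10 7 8) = [0, 1, 12, 13, 4, 5, 6, 8, 2, 9, 7, 11, 3, 10]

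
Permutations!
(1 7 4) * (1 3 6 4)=[0, 7, 2, 6, 3, 5, 4, 1]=(1 7)(3 6 4)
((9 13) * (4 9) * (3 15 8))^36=((3 15 8)(4 9 13))^36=(15)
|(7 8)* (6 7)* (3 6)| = 4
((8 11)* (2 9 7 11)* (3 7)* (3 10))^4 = (2 7 9 11 10 8 3)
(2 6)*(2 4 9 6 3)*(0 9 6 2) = (0 9 2 3)(4 6) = [9, 1, 3, 0, 6, 5, 4, 7, 8, 2]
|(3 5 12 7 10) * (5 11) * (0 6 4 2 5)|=|(0 6 4 2 5 12 7 10 3 11)|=10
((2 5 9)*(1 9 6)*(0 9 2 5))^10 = (0 1 5)(2 6 9)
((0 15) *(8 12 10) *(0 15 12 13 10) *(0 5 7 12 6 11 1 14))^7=(15)(0 11 14 6 1)(5 7 12)(8 13 10)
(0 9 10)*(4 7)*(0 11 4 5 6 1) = (0 9 10 11 4 7 5 6 1) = [9, 0, 2, 3, 7, 6, 1, 5, 8, 10, 11, 4]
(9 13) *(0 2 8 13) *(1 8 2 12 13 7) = (0 12 13 9)(1 8 7) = [12, 8, 2, 3, 4, 5, 6, 1, 7, 0, 10, 11, 13, 9]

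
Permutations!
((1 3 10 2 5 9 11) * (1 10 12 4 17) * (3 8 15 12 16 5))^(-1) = ((1 8 15 12 4 17)(2 3 16 5 9 11 10))^(-1) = (1 17 4 12 15 8)(2 10 11 9 5 16 3)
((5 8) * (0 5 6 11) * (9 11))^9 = (0 6)(5 9)(8 11)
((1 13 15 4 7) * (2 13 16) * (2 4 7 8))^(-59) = ((1 16 4 8 2 13 15 7))^(-59) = (1 13 4 7 2 16 15 8)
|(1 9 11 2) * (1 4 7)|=6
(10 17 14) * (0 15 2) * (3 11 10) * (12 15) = (0 12 15 2)(3 11 10 17 14) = [12, 1, 0, 11, 4, 5, 6, 7, 8, 9, 17, 10, 15, 13, 3, 2, 16, 14]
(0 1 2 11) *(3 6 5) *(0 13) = (0 1 2 11 13)(3 6 5) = [1, 2, 11, 6, 4, 3, 5, 7, 8, 9, 10, 13, 12, 0]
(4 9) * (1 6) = (1 6)(4 9) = [0, 6, 2, 3, 9, 5, 1, 7, 8, 4]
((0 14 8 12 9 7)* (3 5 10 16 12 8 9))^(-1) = ((0 14 9 7)(3 5 10 16 12))^(-1) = (0 7 9 14)(3 12 16 10 5)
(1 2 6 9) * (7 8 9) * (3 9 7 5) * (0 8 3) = [8, 2, 6, 9, 4, 0, 5, 3, 7, 1] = (0 8 7 3 9 1 2 6 5)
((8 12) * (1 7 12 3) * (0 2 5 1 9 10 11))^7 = ((0 2 5 1 7 12 8 3 9 10 11))^7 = (0 3 1 11 8 5 10 12 2 9 7)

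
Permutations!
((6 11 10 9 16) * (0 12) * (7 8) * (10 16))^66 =((0 12)(6 11 16)(7 8)(9 10))^66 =(16)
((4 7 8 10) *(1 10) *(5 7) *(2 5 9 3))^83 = (1 4 3 5 8 10 9 2 7)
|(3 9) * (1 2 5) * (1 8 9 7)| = |(1 2 5 8 9 3 7)| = 7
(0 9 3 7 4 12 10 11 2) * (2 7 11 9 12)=[12, 1, 0, 11, 2, 5, 6, 4, 8, 3, 9, 7, 10]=(0 12 10 9 3 11 7 4 2)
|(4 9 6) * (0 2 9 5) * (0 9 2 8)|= 4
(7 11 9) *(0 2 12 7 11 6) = (0 2 12 7 6)(9 11) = [2, 1, 12, 3, 4, 5, 0, 6, 8, 11, 10, 9, 7]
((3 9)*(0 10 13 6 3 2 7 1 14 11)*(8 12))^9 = (0 14 7 9 6 10 11 1 2 3 13)(8 12) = ((0 10 13 6 3 9 2 7 1 14 11)(8 12))^9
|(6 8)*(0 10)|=|(0 10)(6 8)|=2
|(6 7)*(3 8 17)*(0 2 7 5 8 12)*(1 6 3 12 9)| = |(0 2 7 3 9 1 6 5 8 17 12)| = 11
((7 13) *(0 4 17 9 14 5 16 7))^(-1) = ((0 4 17 9 14 5 16 7 13))^(-1) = (0 13 7 16 5 14 9 17 4)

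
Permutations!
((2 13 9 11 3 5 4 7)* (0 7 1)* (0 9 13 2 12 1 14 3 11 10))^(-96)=(14)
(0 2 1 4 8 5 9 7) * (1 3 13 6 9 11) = (0 2 3 13 6 9 7)(1 4 8 5 11) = [2, 4, 3, 13, 8, 11, 9, 0, 5, 7, 10, 1, 12, 6]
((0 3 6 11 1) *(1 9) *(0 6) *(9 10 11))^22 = ((0 3)(1 6 9)(10 11))^22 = (11)(1 6 9)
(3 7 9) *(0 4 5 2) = [4, 1, 0, 7, 5, 2, 6, 9, 8, 3] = (0 4 5 2)(3 7 9)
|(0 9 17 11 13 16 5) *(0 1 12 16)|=|(0 9 17 11 13)(1 12 16 5)|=20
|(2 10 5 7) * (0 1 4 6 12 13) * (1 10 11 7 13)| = 12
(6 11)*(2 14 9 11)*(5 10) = (2 14 9 11 6)(5 10) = [0, 1, 14, 3, 4, 10, 2, 7, 8, 11, 5, 6, 12, 13, 9]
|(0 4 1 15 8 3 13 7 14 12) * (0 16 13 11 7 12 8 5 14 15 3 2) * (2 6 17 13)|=16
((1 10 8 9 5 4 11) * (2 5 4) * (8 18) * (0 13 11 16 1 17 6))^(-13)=(0 11 6 13 17)(1 10 18 8 9 4 16)(2 5)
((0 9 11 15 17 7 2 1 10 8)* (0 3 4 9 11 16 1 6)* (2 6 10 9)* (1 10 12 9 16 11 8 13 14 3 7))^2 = (0 7)(1 10 14 4 12 11 17 16 13 3 2 9 15)(6 8)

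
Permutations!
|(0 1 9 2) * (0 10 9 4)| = |(0 1 4)(2 10 9)| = 3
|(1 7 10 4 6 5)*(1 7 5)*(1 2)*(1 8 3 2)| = 6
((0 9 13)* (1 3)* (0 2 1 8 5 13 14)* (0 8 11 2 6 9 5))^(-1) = ((0 5 13 6 9 14 8)(1 3 11 2))^(-1) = (0 8 14 9 6 13 5)(1 2 11 3)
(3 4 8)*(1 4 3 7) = (1 4 8 7) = [0, 4, 2, 3, 8, 5, 6, 1, 7]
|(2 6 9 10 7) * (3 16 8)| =15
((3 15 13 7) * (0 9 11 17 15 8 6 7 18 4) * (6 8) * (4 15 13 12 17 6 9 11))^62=((0 11 6 7 3 9 4)(12 17 13 18 15))^62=(0 4 9 3 7 6 11)(12 13 15 17 18)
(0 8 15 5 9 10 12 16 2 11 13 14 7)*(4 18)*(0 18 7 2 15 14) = (0 8 14 2 11 13)(4 7 18)(5 9 10 12 16 15) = [8, 1, 11, 3, 7, 9, 6, 18, 14, 10, 12, 13, 16, 0, 2, 5, 15, 17, 4]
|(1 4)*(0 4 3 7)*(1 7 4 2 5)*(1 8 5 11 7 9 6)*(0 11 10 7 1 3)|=|(0 2 10 7 11 1)(3 4 9 6)(5 8)|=12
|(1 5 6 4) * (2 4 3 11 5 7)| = 4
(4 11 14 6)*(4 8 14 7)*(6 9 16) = [0, 1, 2, 3, 11, 5, 8, 4, 14, 16, 10, 7, 12, 13, 9, 15, 6] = (4 11 7)(6 8 14 9 16)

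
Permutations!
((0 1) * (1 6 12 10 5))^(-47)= ((0 6 12 10 5 1))^(-47)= (0 6 12 10 5 1)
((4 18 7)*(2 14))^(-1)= (2 14)(4 7 18)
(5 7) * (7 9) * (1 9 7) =[0, 9, 2, 3, 4, 7, 6, 5, 8, 1] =(1 9)(5 7)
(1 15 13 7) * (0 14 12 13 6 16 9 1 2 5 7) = (0 14 12 13)(1 15 6 16 9)(2 5 7) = [14, 15, 5, 3, 4, 7, 16, 2, 8, 1, 10, 11, 13, 0, 12, 6, 9]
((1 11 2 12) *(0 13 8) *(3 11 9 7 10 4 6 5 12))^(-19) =(0 8 13)(1 6 7 12 4 9 5 10)(2 11 3)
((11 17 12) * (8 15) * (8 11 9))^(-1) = (8 9 12 17 11 15)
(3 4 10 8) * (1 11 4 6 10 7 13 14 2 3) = (1 11 4 7 13 14 2 3 6 10 8) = [0, 11, 3, 6, 7, 5, 10, 13, 1, 9, 8, 4, 12, 14, 2]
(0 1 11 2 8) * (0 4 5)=(0 1 11 2 8 4 5)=[1, 11, 8, 3, 5, 0, 6, 7, 4, 9, 10, 2]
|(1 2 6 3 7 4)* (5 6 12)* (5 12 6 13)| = 6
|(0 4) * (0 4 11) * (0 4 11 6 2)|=|(0 6 2)(4 11)|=6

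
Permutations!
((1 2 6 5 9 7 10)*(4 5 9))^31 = (1 2 6 9 7 10)(4 5)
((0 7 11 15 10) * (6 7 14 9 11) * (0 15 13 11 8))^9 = (0 14 9 8)(6 7)(10 15)(11 13)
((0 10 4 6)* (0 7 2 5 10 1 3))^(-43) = ((0 1 3)(2 5 10 4 6 7))^(-43) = (0 3 1)(2 7 6 4 10 5)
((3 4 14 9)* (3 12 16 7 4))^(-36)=(16)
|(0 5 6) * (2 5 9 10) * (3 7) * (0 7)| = |(0 9 10 2 5 6 7 3)| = 8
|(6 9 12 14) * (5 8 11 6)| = 7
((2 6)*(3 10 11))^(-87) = (11)(2 6) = ((2 6)(3 10 11))^(-87)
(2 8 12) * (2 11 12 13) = (2 8 13)(11 12) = [0, 1, 8, 3, 4, 5, 6, 7, 13, 9, 10, 12, 11, 2]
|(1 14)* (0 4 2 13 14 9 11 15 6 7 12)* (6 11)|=|(0 4 2 13 14 1 9 6 7 12)(11 15)|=10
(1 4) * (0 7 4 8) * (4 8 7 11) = (0 11 4 1 7 8) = [11, 7, 2, 3, 1, 5, 6, 8, 0, 9, 10, 4]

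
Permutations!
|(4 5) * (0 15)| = |(0 15)(4 5)| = 2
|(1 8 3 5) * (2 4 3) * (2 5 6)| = 12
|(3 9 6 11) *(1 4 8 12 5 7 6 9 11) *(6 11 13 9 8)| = 24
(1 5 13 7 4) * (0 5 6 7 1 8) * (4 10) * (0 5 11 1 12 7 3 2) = (0 11 1 6 3 2)(4 8 5 13 12 7 10) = [11, 6, 0, 2, 8, 13, 3, 10, 5, 9, 4, 1, 7, 12]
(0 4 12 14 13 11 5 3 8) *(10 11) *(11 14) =[4, 1, 2, 8, 12, 3, 6, 7, 0, 9, 14, 5, 11, 10, 13] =(0 4 12 11 5 3 8)(10 14 13)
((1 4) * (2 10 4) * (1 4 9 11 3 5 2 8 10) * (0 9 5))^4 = (11)(1 2 5 10 8) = ((0 9 11 3)(1 8 10 5 2))^4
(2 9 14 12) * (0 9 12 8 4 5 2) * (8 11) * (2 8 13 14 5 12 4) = (0 9 5 8 2 4 12)(11 13 14) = [9, 1, 4, 3, 12, 8, 6, 7, 2, 5, 10, 13, 0, 14, 11]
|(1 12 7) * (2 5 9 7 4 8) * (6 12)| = 9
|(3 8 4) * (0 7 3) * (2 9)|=10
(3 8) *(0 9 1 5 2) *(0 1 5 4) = [9, 4, 1, 8, 0, 2, 6, 7, 3, 5] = (0 9 5 2 1 4)(3 8)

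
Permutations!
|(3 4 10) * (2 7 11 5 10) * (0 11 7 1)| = 8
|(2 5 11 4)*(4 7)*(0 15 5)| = |(0 15 5 11 7 4 2)| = 7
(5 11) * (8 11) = [0, 1, 2, 3, 4, 8, 6, 7, 11, 9, 10, 5] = (5 8 11)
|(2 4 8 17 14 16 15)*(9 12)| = 14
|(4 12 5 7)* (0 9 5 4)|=4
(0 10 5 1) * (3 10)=[3, 0, 2, 10, 4, 1, 6, 7, 8, 9, 5]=(0 3 10 5 1)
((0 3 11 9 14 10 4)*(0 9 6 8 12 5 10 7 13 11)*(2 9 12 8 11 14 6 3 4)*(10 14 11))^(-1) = ((0 4 12 5 14 7 13 11 3)(2 9 6 10))^(-1) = (0 3 11 13 7 14 5 12 4)(2 10 6 9)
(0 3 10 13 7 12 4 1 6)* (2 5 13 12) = (0 3 10 12 4 1 6)(2 5 13 7) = [3, 6, 5, 10, 1, 13, 0, 2, 8, 9, 12, 11, 4, 7]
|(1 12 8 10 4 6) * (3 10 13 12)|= |(1 3 10 4 6)(8 13 12)|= 15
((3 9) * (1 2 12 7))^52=(12)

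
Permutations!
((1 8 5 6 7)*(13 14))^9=((1 8 5 6 7)(13 14))^9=(1 7 6 5 8)(13 14)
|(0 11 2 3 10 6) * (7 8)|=|(0 11 2 3 10 6)(7 8)|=6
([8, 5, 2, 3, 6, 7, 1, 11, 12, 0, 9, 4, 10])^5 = [0, 6, 2, 3, 11, 1, 4, 5, 8, 9, 10, 7, 12]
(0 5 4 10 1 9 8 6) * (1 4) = (0 5 1 9 8 6)(4 10) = [5, 9, 2, 3, 10, 1, 0, 7, 6, 8, 4]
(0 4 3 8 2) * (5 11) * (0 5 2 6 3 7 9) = (0 4 7 9)(2 5 11)(3 8 6) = [4, 1, 5, 8, 7, 11, 3, 9, 6, 0, 10, 2]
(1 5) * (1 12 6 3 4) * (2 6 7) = [0, 5, 6, 4, 1, 12, 3, 2, 8, 9, 10, 11, 7] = (1 5 12 7 2 6 3 4)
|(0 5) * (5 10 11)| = 4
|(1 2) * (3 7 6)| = |(1 2)(3 7 6)| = 6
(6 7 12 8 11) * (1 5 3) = (1 5 3)(6 7 12 8 11) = [0, 5, 2, 1, 4, 3, 7, 12, 11, 9, 10, 6, 8]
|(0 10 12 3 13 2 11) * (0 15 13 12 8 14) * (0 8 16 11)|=14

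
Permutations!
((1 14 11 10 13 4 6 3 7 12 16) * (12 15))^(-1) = (1 16 12 15 7 3 6 4 13 10 11 14)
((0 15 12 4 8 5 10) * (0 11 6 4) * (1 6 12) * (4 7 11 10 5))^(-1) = (0 12 11 7 6 1 15)(4 8)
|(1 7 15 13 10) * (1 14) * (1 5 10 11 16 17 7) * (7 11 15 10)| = 12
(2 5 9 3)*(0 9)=(0 9 3 2 5)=[9, 1, 5, 2, 4, 0, 6, 7, 8, 3]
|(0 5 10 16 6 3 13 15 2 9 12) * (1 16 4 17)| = 14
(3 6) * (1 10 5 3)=(1 10 5 3 6)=[0, 10, 2, 6, 4, 3, 1, 7, 8, 9, 5]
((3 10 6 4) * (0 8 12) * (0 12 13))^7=((0 8 13)(3 10 6 4))^7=(0 8 13)(3 4 6 10)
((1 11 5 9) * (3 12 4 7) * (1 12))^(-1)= (1 3 7 4 12 9 5 11)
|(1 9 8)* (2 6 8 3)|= 6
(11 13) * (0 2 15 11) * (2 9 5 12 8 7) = (0 9 5 12 8 7 2 15 11 13) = [9, 1, 15, 3, 4, 12, 6, 2, 7, 5, 10, 13, 8, 0, 14, 11]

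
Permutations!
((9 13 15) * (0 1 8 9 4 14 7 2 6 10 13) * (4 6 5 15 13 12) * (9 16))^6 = (0 1 8 16 9)(2 4 6)(5 14 10)(7 12 15)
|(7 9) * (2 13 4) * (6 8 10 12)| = 12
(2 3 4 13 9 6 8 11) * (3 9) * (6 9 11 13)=[0, 1, 11, 4, 6, 5, 8, 7, 13, 9, 10, 2, 12, 3]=(2 11)(3 4 6 8 13)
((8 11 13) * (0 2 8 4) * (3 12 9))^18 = ((0 2 8 11 13 4)(3 12 9))^18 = (13)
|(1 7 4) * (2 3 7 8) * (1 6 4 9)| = |(1 8 2 3 7 9)(4 6)| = 6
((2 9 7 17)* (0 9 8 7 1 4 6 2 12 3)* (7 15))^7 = ((0 9 1 4 6 2 8 15 7 17 12 3))^7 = (0 15 1 17 6 3 8 9 7 4 12 2)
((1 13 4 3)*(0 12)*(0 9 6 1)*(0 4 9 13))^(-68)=((0 12 13 9 6 1)(3 4))^(-68)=(0 6 13)(1 9 12)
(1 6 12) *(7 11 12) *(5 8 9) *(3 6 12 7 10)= [0, 12, 2, 6, 4, 8, 10, 11, 9, 5, 3, 7, 1]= (1 12)(3 6 10)(5 8 9)(7 11)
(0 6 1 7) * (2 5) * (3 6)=(0 3 6 1 7)(2 5)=[3, 7, 5, 6, 4, 2, 1, 0]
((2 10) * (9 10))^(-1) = (2 10 9)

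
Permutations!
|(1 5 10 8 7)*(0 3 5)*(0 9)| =8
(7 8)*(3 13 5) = [0, 1, 2, 13, 4, 3, 6, 8, 7, 9, 10, 11, 12, 5] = (3 13 5)(7 8)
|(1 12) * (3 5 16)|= |(1 12)(3 5 16)|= 6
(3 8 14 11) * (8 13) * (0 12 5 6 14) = (0 12 5 6 14 11 3 13 8) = [12, 1, 2, 13, 4, 6, 14, 7, 0, 9, 10, 3, 5, 8, 11]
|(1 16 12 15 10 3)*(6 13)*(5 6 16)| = |(1 5 6 13 16 12 15 10 3)| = 9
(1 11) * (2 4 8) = [0, 11, 4, 3, 8, 5, 6, 7, 2, 9, 10, 1] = (1 11)(2 4 8)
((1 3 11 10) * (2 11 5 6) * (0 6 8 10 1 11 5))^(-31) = (0 10 6 11 2 1 5 3 8)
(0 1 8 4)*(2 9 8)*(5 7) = (0 1 2 9 8 4)(5 7) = [1, 2, 9, 3, 0, 7, 6, 5, 4, 8]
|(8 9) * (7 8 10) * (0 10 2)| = |(0 10 7 8 9 2)| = 6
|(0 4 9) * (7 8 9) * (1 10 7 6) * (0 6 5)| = |(0 4 5)(1 10 7 8 9 6)| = 6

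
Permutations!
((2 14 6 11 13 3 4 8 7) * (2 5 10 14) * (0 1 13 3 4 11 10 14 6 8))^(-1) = (0 4 13 1)(3 11)(5 7 8 14)(6 10)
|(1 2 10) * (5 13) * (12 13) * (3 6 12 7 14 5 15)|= 15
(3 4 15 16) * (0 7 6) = (0 7 6)(3 4 15 16) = [7, 1, 2, 4, 15, 5, 0, 6, 8, 9, 10, 11, 12, 13, 14, 16, 3]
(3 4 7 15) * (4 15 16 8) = [0, 1, 2, 15, 7, 5, 6, 16, 4, 9, 10, 11, 12, 13, 14, 3, 8] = (3 15)(4 7 16 8)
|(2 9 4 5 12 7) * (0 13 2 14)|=9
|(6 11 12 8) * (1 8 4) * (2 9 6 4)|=15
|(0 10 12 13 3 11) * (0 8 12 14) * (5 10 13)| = 9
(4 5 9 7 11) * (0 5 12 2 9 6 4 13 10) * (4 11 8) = (0 5 6 11 13 10)(2 9 7 8 4 12) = [5, 1, 9, 3, 12, 6, 11, 8, 4, 7, 0, 13, 2, 10]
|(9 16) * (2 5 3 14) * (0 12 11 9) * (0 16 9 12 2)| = 10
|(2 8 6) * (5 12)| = |(2 8 6)(5 12)| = 6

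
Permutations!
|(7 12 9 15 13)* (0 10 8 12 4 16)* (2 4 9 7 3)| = |(0 10 8 12 7 9 15 13 3 2 4 16)| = 12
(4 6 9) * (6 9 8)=(4 9)(6 8)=[0, 1, 2, 3, 9, 5, 8, 7, 6, 4]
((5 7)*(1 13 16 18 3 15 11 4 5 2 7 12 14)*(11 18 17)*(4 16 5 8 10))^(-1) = (1 14 12 5 13)(2 7)(3 18 15)(4 10 8)(11 17 16)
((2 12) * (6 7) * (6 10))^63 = (2 12)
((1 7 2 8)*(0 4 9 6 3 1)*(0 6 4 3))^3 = (0 7 6 1 8 3 2)(4 9)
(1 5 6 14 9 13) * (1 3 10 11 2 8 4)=(1 5 6 14 9 13 3 10 11 2 8 4)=[0, 5, 8, 10, 1, 6, 14, 7, 4, 13, 11, 2, 12, 3, 9]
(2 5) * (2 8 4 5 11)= (2 11)(4 5 8)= [0, 1, 11, 3, 5, 8, 6, 7, 4, 9, 10, 2]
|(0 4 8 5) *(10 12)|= 4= |(0 4 8 5)(10 12)|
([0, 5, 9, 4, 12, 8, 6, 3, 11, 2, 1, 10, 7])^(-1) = (1 10 11 8 5)(2 9)(3 7 12 4)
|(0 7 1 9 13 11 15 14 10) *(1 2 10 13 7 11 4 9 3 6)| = 30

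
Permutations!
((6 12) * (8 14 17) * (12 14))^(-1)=((6 14 17 8 12))^(-1)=(6 12 8 17 14)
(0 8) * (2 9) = (0 8)(2 9) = [8, 1, 9, 3, 4, 5, 6, 7, 0, 2]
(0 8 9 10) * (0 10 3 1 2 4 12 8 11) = (0 11)(1 2 4 12 8 9 3) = [11, 2, 4, 1, 12, 5, 6, 7, 9, 3, 10, 0, 8]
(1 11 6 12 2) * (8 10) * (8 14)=[0, 11, 1, 3, 4, 5, 12, 7, 10, 9, 14, 6, 2, 13, 8]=(1 11 6 12 2)(8 10 14)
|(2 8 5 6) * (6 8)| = 2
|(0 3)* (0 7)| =3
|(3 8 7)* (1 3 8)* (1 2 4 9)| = |(1 3 2 4 9)(7 8)| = 10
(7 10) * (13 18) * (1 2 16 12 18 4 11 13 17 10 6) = [0, 2, 16, 3, 11, 5, 1, 6, 8, 9, 7, 13, 18, 4, 14, 15, 12, 10, 17] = (1 2 16 12 18 17 10 7 6)(4 11 13)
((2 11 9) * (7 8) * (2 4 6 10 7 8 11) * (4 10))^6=((4 6)(7 11 9 10))^6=(7 9)(10 11)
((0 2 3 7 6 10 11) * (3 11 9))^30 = (11)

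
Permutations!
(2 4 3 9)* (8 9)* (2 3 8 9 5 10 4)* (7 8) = [0, 1, 2, 9, 7, 10, 6, 8, 5, 3, 4] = (3 9)(4 7 8 5 10)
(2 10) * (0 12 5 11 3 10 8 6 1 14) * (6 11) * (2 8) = (0 12 5 6 1 14)(3 10 8 11) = [12, 14, 2, 10, 4, 6, 1, 7, 11, 9, 8, 3, 5, 13, 0]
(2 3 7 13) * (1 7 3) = (1 7 13 2) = [0, 7, 1, 3, 4, 5, 6, 13, 8, 9, 10, 11, 12, 2]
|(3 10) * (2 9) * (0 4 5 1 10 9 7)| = 9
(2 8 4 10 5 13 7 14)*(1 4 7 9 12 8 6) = (1 4 10 5 13 9 12 8 7 14 2 6) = [0, 4, 6, 3, 10, 13, 1, 14, 7, 12, 5, 11, 8, 9, 2]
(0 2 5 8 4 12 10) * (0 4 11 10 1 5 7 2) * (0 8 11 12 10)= [8, 5, 7, 3, 10, 11, 6, 2, 12, 9, 4, 0, 1]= (0 8 12 1 5 11)(2 7)(4 10)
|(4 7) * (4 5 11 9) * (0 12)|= |(0 12)(4 7 5 11 9)|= 10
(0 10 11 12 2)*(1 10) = (0 1 10 11 12 2) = [1, 10, 0, 3, 4, 5, 6, 7, 8, 9, 11, 12, 2]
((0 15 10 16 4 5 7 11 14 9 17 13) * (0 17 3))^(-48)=(17)(0 11 16 3 7 10 9 5 15 14 4)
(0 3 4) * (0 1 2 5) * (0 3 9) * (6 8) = (0 9)(1 2 5 3 4)(6 8) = [9, 2, 5, 4, 1, 3, 8, 7, 6, 0]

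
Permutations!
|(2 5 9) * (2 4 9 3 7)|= 4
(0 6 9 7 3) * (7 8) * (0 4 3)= (0 6 9 8 7)(3 4)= [6, 1, 2, 4, 3, 5, 9, 0, 7, 8]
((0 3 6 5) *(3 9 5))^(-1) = ((0 9 5)(3 6))^(-1) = (0 5 9)(3 6)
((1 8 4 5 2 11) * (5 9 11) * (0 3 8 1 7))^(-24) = (0 9 3 11 8 7 4)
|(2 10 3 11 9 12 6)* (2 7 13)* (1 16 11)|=|(1 16 11 9 12 6 7 13 2 10 3)|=11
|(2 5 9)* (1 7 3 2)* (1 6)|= 7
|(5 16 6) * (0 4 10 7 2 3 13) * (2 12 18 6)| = |(0 4 10 7 12 18 6 5 16 2 3 13)| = 12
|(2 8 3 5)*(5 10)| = |(2 8 3 10 5)| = 5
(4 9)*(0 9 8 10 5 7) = [9, 1, 2, 3, 8, 7, 6, 0, 10, 4, 5] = (0 9 4 8 10 5 7)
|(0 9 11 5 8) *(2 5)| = 6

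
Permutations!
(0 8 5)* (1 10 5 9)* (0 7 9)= [8, 10, 2, 3, 4, 7, 6, 9, 0, 1, 5]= (0 8)(1 10 5 7 9)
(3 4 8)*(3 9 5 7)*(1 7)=(1 7 3 4 8 9 5)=[0, 7, 2, 4, 8, 1, 6, 3, 9, 5]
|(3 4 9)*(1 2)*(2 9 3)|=|(1 9 2)(3 4)|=6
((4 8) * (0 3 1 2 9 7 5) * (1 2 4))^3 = ((0 3 2 9 7 5)(1 4 8))^3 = (0 9)(2 5)(3 7)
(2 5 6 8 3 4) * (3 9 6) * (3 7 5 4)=(2 4)(5 7)(6 8 9)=[0, 1, 4, 3, 2, 7, 8, 5, 9, 6]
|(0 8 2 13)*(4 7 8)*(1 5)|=6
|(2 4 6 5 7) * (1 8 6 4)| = 6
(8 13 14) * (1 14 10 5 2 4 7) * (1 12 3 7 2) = (1 14 8 13 10 5)(2 4)(3 7 12) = [0, 14, 4, 7, 2, 1, 6, 12, 13, 9, 5, 11, 3, 10, 8]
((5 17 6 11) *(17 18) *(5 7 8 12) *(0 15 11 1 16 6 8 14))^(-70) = (18)(1 6 16)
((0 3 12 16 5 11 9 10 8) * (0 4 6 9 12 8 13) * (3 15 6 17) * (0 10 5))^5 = (0 11 6 16 5 15 12 9)(3 8 4 17)(10 13)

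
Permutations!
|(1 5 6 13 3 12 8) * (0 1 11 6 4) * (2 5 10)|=|(0 1 10 2 5 4)(3 12 8 11 6 13)|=6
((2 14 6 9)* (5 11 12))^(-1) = (2 9 6 14)(5 12 11)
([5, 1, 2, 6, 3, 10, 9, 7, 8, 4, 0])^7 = [5, 1, 2, 4, 9, 10, 3, 7, 8, 6, 0]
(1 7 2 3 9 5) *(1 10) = (1 7 2 3 9 5 10) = [0, 7, 3, 9, 4, 10, 6, 2, 8, 5, 1]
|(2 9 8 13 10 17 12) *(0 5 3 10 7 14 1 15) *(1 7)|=12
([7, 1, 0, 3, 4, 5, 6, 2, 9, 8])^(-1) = (0 2 7)(8 9)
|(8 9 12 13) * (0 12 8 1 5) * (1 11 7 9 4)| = 10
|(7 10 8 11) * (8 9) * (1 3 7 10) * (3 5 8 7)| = 7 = |(1 5 8 11 10 9 7)|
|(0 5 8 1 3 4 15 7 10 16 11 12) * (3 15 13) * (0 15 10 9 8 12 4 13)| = 12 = |(0 5 12 15 7 9 8 1 10 16 11 4)(3 13)|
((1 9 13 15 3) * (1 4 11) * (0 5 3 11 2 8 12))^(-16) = ((0 5 3 4 2 8 12)(1 9 13 15 11))^(-16) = (0 8 4 5 12 2 3)(1 11 15 13 9)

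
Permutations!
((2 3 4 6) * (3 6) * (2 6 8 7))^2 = ((2 8 7)(3 4))^2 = (2 7 8)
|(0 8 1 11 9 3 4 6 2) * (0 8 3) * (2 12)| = |(0 3 4 6 12 2 8 1 11 9)| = 10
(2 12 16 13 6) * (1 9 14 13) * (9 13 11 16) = [0, 13, 12, 3, 4, 5, 2, 7, 8, 14, 10, 16, 9, 6, 11, 15, 1] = (1 13 6 2 12 9 14 11 16)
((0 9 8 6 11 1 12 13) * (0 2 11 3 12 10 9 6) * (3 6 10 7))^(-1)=((0 10 9 8)(1 7 3 12 13 2 11))^(-1)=(0 8 9 10)(1 11 2 13 12 3 7)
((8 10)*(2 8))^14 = (2 10 8)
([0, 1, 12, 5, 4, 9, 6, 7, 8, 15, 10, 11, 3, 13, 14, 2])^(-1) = (2 15 9 5 3 12)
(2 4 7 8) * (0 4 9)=(0 4 7 8 2 9)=[4, 1, 9, 3, 7, 5, 6, 8, 2, 0]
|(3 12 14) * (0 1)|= 6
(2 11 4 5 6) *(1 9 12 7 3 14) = (1 9 12 7 3 14)(2 11 4 5 6) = [0, 9, 11, 14, 5, 6, 2, 3, 8, 12, 10, 4, 7, 13, 1]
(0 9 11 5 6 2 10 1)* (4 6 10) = (0 9 11 5 10 1)(2 4 6) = [9, 0, 4, 3, 6, 10, 2, 7, 8, 11, 1, 5]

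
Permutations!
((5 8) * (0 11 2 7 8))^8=((0 11 2 7 8 5))^8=(0 2 8)(5 11 7)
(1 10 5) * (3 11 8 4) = (1 10 5)(3 11 8 4) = [0, 10, 2, 11, 3, 1, 6, 7, 4, 9, 5, 8]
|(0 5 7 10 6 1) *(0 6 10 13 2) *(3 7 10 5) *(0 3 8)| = 4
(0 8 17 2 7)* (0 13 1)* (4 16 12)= (0 8 17 2 7 13 1)(4 16 12)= [8, 0, 7, 3, 16, 5, 6, 13, 17, 9, 10, 11, 4, 1, 14, 15, 12, 2]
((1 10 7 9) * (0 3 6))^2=((0 3 6)(1 10 7 9))^2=(0 6 3)(1 7)(9 10)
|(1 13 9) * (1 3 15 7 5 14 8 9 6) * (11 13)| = |(1 11 13 6)(3 15 7 5 14 8 9)| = 28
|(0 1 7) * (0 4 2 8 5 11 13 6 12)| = |(0 1 7 4 2 8 5 11 13 6 12)| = 11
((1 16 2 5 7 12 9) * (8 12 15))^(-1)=((1 16 2 5 7 15 8 12 9))^(-1)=(1 9 12 8 15 7 5 2 16)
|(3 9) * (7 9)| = 3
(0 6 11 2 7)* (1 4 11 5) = (0 6 5 1 4 11 2 7) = [6, 4, 7, 3, 11, 1, 5, 0, 8, 9, 10, 2]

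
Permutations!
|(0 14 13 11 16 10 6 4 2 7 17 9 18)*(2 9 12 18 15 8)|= 16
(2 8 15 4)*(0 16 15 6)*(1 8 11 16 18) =(0 18 1 8 6)(2 11 16 15 4) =[18, 8, 11, 3, 2, 5, 0, 7, 6, 9, 10, 16, 12, 13, 14, 4, 15, 17, 1]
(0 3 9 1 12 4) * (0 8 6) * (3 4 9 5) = (0 4 8 6)(1 12 9)(3 5) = [4, 12, 2, 5, 8, 3, 0, 7, 6, 1, 10, 11, 9]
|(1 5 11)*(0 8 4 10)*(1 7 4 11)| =|(0 8 11 7 4 10)(1 5)| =6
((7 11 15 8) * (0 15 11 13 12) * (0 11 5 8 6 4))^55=(0 4 6 15)(5 8 7 13 12 11)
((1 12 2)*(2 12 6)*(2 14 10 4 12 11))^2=(1 14 4 11)(2 6 10 12)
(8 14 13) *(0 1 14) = [1, 14, 2, 3, 4, 5, 6, 7, 0, 9, 10, 11, 12, 8, 13] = (0 1 14 13 8)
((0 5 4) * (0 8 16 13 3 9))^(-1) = ((0 5 4 8 16 13 3 9))^(-1) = (0 9 3 13 16 8 4 5)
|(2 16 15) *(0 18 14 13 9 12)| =|(0 18 14 13 9 12)(2 16 15)| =6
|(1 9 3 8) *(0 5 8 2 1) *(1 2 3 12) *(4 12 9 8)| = 6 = |(0 5 4 12 1 8)|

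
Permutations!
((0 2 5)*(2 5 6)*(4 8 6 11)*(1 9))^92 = (2 4 6 11 8)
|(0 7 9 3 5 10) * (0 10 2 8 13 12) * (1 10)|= 18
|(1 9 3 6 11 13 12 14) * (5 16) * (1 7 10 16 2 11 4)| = 45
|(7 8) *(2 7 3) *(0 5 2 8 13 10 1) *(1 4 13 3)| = |(0 5 2 7 3 8 1)(4 13 10)| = 21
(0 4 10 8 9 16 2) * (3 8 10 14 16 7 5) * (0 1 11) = [4, 11, 1, 8, 14, 3, 6, 5, 9, 7, 10, 0, 12, 13, 16, 15, 2] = (0 4 14 16 2 1 11)(3 8 9 7 5)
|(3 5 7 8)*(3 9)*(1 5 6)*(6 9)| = 10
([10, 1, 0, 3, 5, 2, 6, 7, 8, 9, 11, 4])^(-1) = [2, 1, 5, 3, 11, 4, 6, 7, 8, 9, 0, 10]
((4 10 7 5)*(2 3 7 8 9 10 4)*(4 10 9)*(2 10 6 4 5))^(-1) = (2 7 3)(4 6)(5 8 10)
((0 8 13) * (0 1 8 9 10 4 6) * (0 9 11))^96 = (13)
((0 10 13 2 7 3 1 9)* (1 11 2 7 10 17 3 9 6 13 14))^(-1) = (0 9 7 13 6 1 14 10 2 11 3 17) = ((0 17 3 11 2 10 14 1 6 13 7 9))^(-1)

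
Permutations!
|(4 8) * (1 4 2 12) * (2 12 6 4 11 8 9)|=4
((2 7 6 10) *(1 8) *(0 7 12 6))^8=((0 7)(1 8)(2 12 6 10))^8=(12)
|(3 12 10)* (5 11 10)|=5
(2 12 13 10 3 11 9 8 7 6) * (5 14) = (2 12 13 10 3 11 9 8 7 6)(5 14) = [0, 1, 12, 11, 4, 14, 2, 6, 7, 8, 3, 9, 13, 10, 5]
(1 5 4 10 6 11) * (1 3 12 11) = [0, 5, 2, 12, 10, 4, 1, 7, 8, 9, 6, 3, 11] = (1 5 4 10 6)(3 12 11)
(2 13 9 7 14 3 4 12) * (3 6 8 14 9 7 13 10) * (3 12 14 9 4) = (2 10 12)(4 14 6 8 9 13 7) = [0, 1, 10, 3, 14, 5, 8, 4, 9, 13, 12, 11, 2, 7, 6]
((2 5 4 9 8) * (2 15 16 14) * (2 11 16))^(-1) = ((2 5 4 9 8 15)(11 16 14))^(-1) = (2 15 8 9 4 5)(11 14 16)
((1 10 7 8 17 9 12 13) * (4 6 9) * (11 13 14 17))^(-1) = (1 13 11 8 7 10)(4 17 14 12 9 6)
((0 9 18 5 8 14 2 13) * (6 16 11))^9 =((0 9 18 5 8 14 2 13)(6 16 11))^9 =(0 9 18 5 8 14 2 13)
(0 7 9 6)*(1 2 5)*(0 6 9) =(9)(0 7)(1 2 5) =[7, 2, 5, 3, 4, 1, 6, 0, 8, 9]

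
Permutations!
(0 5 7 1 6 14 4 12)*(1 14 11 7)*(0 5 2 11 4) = (0 2 11 7 14)(1 6 4 12 5) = [2, 6, 11, 3, 12, 1, 4, 14, 8, 9, 10, 7, 5, 13, 0]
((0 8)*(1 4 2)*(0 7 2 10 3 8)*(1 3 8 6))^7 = ((1 4 10 8 7 2 3 6))^7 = (1 6 3 2 7 8 10 4)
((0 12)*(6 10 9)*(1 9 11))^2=((0 12)(1 9 6 10 11))^2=(12)(1 6 11 9 10)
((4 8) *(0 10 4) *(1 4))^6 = ((0 10 1 4 8))^6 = (0 10 1 4 8)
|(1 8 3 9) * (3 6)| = 5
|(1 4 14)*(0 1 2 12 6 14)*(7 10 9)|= 12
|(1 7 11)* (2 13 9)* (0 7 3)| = 15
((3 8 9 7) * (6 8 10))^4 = (3 9 6)(7 8 10)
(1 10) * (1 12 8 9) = (1 10 12 8 9) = [0, 10, 2, 3, 4, 5, 6, 7, 9, 1, 12, 11, 8]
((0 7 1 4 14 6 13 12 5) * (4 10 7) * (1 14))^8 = (0 12 6 7 1)(4 5 13 14 10)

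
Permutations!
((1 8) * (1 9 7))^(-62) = (1 9)(7 8)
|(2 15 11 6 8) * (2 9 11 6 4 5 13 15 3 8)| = 10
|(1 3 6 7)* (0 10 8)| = |(0 10 8)(1 3 6 7)| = 12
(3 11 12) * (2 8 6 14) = (2 8 6 14)(3 11 12) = [0, 1, 8, 11, 4, 5, 14, 7, 6, 9, 10, 12, 3, 13, 2]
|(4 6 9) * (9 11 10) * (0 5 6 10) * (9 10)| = |(0 5 6 11)(4 9)| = 4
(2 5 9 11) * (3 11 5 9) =(2 9 5 3 11) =[0, 1, 9, 11, 4, 3, 6, 7, 8, 5, 10, 2]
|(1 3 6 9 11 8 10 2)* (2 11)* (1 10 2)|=|(1 3 6 9)(2 10 11 8)|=4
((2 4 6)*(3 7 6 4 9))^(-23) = ((2 9 3 7 6))^(-23) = (2 3 6 9 7)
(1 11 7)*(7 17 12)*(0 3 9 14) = (0 3 9 14)(1 11 17 12 7) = [3, 11, 2, 9, 4, 5, 6, 1, 8, 14, 10, 17, 7, 13, 0, 15, 16, 12]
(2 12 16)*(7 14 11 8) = [0, 1, 12, 3, 4, 5, 6, 14, 7, 9, 10, 8, 16, 13, 11, 15, 2] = (2 12 16)(7 14 11 8)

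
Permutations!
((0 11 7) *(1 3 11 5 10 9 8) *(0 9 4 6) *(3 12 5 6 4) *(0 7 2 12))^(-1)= ((0 6 7 9 8 1)(2 12 5 10 3 11))^(-1)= (0 1 8 9 7 6)(2 11 3 10 5 12)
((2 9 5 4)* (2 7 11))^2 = (2 5 7)(4 11 9)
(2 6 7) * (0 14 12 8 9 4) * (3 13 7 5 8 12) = (0 14 3 13 7 2 6 5 8 9 4) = [14, 1, 6, 13, 0, 8, 5, 2, 9, 4, 10, 11, 12, 7, 3]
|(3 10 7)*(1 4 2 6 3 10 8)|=6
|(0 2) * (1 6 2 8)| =5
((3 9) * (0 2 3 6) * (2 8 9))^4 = (9)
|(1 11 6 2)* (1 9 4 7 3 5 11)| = 8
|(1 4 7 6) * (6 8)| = 5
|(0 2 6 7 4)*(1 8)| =10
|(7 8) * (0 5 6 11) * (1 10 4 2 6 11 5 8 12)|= |(0 8 7 12 1 10 4 2 6 5 11)|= 11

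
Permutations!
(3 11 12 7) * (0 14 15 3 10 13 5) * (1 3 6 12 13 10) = (0 14 15 6 12 7 1 3 11 13 5) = [14, 3, 2, 11, 4, 0, 12, 1, 8, 9, 10, 13, 7, 5, 15, 6]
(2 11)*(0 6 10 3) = (0 6 10 3)(2 11) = [6, 1, 11, 0, 4, 5, 10, 7, 8, 9, 3, 2]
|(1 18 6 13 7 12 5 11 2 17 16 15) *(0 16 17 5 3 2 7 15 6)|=42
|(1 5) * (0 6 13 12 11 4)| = |(0 6 13 12 11 4)(1 5)| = 6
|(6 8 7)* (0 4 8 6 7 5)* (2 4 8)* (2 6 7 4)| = |(0 8 5)(4 6 7)| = 3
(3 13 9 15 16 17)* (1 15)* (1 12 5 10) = (1 15 16 17 3 13 9 12 5 10) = [0, 15, 2, 13, 4, 10, 6, 7, 8, 12, 1, 11, 5, 9, 14, 16, 17, 3]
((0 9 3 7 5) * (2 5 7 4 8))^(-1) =(0 5 2 8 4 3 9)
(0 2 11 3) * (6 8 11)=(0 2 6 8 11 3)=[2, 1, 6, 0, 4, 5, 8, 7, 11, 9, 10, 3]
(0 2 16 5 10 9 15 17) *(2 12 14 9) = (0 12 14 9 15 17)(2 16 5 10) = [12, 1, 16, 3, 4, 10, 6, 7, 8, 15, 2, 11, 14, 13, 9, 17, 5, 0]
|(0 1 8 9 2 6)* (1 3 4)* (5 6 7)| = |(0 3 4 1 8 9 2 7 5 6)| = 10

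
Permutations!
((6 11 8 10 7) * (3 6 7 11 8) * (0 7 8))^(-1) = (0 6 3 11 10 8 7) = ((0 7 8 10 11 3 6))^(-1)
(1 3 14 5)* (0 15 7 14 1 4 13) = [15, 3, 2, 1, 13, 4, 6, 14, 8, 9, 10, 11, 12, 0, 5, 7] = (0 15 7 14 5 4 13)(1 3)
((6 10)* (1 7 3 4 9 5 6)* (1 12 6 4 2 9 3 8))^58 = ((1 7 8)(2 9 5 4 3)(6 10 12))^58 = (1 7 8)(2 4 9 3 5)(6 10 12)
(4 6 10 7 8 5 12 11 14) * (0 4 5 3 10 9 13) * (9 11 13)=[4, 1, 2, 10, 6, 12, 11, 8, 3, 9, 7, 14, 13, 0, 5]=(0 4 6 11 14 5 12 13)(3 10 7 8)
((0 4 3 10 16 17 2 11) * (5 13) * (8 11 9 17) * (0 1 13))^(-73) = (0 1 16 4 13 8 3 5 11 10)(2 17 9)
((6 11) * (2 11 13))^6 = ((2 11 6 13))^6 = (2 6)(11 13)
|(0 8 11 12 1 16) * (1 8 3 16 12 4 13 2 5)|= |(0 3 16)(1 12 8 11 4 13 2 5)|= 24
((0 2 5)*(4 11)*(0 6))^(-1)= ((0 2 5 6)(4 11))^(-1)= (0 6 5 2)(4 11)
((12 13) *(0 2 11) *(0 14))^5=((0 2 11 14)(12 13))^5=(0 2 11 14)(12 13)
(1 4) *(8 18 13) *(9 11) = (1 4)(8 18 13)(9 11) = [0, 4, 2, 3, 1, 5, 6, 7, 18, 11, 10, 9, 12, 8, 14, 15, 16, 17, 13]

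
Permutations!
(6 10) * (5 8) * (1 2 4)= (1 2 4)(5 8)(6 10)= [0, 2, 4, 3, 1, 8, 10, 7, 5, 9, 6]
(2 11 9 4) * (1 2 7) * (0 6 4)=(0 6 4 7 1 2 11 9)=[6, 2, 11, 3, 7, 5, 4, 1, 8, 0, 10, 9]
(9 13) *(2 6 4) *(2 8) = [0, 1, 6, 3, 8, 5, 4, 7, 2, 13, 10, 11, 12, 9] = (2 6 4 8)(9 13)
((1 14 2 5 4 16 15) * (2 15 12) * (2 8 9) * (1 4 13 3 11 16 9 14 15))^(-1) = (1 14 8 12 16 11 3 13 5 2 9 4 15)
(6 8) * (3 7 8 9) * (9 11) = (3 7 8 6 11 9) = [0, 1, 2, 7, 4, 5, 11, 8, 6, 3, 10, 9]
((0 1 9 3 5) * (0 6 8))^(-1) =(0 8 6 5 3 9 1)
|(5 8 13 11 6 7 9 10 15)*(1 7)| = 10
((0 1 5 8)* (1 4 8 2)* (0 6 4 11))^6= (11)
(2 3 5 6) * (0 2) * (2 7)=[7, 1, 3, 5, 4, 6, 0, 2]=(0 7 2 3 5 6)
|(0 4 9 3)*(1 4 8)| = 6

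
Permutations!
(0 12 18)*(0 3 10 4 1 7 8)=(0 12 18 3 10 4 1 7 8)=[12, 7, 2, 10, 1, 5, 6, 8, 0, 9, 4, 11, 18, 13, 14, 15, 16, 17, 3]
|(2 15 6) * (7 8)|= |(2 15 6)(7 8)|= 6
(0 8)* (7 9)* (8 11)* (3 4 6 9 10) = [11, 1, 2, 4, 6, 5, 9, 10, 0, 7, 3, 8] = (0 11 8)(3 4 6 9 7 10)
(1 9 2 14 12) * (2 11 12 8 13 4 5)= [0, 9, 14, 3, 5, 2, 6, 7, 13, 11, 10, 12, 1, 4, 8]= (1 9 11 12)(2 14 8 13 4 5)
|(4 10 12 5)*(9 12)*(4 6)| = |(4 10 9 12 5 6)| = 6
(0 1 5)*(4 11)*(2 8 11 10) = (0 1 5)(2 8 11 4 10) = [1, 5, 8, 3, 10, 0, 6, 7, 11, 9, 2, 4]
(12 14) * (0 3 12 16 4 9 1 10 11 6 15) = (0 3 12 14 16 4 9 1 10 11 6 15) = [3, 10, 2, 12, 9, 5, 15, 7, 8, 1, 11, 6, 14, 13, 16, 0, 4]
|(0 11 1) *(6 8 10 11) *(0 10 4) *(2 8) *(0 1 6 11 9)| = |(0 11 6 2 8 4 1 10 9)| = 9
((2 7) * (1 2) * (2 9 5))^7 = ((1 9 5 2 7))^7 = (1 5 7 9 2)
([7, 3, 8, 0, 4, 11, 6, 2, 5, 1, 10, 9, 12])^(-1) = (12)(0 3 1 9 11 5 8 2 7)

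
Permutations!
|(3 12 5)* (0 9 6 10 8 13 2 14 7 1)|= 30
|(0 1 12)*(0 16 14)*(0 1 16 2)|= 6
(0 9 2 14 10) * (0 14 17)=(0 9 2 17)(10 14)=[9, 1, 17, 3, 4, 5, 6, 7, 8, 2, 14, 11, 12, 13, 10, 15, 16, 0]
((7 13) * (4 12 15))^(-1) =(4 15 12)(7 13)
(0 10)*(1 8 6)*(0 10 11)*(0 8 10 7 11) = (1 10 7 11 8 6) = [0, 10, 2, 3, 4, 5, 1, 11, 6, 9, 7, 8]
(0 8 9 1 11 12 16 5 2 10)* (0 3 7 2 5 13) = (0 8 9 1 11 12 16 13)(2 10 3 7) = [8, 11, 10, 7, 4, 5, 6, 2, 9, 1, 3, 12, 16, 0, 14, 15, 13]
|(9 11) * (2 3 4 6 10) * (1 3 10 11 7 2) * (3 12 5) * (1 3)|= 24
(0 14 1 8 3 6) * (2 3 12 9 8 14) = (0 2 3 6)(1 14)(8 12 9) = [2, 14, 3, 6, 4, 5, 0, 7, 12, 8, 10, 11, 9, 13, 1]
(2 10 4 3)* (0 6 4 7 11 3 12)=(0 6 4 12)(2 10 7 11 3)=[6, 1, 10, 2, 12, 5, 4, 11, 8, 9, 7, 3, 0]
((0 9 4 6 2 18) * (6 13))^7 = (18)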